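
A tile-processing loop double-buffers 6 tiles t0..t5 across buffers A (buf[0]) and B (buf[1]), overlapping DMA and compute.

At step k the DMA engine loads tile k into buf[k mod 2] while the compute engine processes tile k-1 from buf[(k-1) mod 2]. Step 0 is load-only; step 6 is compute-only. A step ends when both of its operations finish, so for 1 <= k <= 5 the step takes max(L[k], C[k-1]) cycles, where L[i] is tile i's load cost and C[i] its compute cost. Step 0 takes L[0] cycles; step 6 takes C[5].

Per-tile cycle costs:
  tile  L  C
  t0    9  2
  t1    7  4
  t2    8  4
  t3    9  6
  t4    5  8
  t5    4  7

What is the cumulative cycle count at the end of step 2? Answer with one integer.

[0] DMA t0→A (9c) ∥ CU idle ⇒ 9c, clock 9
[1] DMA t1→B (7c) ∥ CU A:t0 (2c) ⇒ 7c, clock 16
[2] DMA t2→A (8c) ∥ CU B:t1 (4c) ⇒ 8c, clock 24
[3] DMA t3→B (9c) ∥ CU A:t2 (4c) ⇒ 9c, clock 33
[4] DMA t4→A (5c) ∥ CU B:t3 (6c) ⇒ 6c, clock 39
[5] DMA t5→B (4c) ∥ CU A:t4 (8c) ⇒ 8c, clock 47
[6] DMA idle ∥ CU B:t5 (7c) ⇒ 7c, clock 54

end_cycle[2] = 24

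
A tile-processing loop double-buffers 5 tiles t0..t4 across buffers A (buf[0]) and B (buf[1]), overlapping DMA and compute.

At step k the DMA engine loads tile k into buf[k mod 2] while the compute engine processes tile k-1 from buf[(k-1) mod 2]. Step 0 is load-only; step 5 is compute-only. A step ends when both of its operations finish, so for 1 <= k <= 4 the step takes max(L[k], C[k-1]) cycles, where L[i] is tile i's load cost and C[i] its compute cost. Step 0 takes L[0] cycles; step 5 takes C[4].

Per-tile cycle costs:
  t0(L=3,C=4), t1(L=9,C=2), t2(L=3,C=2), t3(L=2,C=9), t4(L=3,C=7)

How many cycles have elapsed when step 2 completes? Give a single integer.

end_cycle[2] = 15

k=0 load=t0/3c comp=- wait=3 total=3
k=1 load=t1/9c comp=t0/4c wait=9 total=12
k=2 load=t2/3c comp=t1/2c wait=3 total=15
k=3 load=t3/2c comp=t2/2c wait=2 total=17
k=4 load=t4/3c comp=t3/9c wait=9 total=26
k=5 load=- comp=t4/7c wait=7 total=33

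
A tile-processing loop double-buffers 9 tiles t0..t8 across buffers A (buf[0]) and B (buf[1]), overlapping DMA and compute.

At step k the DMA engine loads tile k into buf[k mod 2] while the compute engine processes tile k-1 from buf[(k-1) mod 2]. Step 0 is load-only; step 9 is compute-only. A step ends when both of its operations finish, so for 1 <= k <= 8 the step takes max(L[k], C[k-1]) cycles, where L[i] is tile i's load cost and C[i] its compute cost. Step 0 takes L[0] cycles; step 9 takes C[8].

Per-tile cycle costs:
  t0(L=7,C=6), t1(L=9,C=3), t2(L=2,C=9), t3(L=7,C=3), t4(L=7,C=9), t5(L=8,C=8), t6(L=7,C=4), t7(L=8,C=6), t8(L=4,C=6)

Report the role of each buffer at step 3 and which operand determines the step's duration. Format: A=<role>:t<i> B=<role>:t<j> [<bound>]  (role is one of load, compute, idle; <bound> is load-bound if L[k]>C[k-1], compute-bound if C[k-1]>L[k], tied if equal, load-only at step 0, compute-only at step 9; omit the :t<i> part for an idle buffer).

step 3: A=compute:t2 B=load:t3 [compute-bound]

k=0 load=t0/7c comp=- wait=7 total=7
k=1 load=t1/9c comp=t0/6c wait=9 total=16
k=2 load=t2/2c comp=t1/3c wait=3 total=19
k=3 load=t3/7c comp=t2/9c wait=9 total=28
k=4 load=t4/7c comp=t3/3c wait=7 total=35
k=5 load=t5/8c comp=t4/9c wait=9 total=44
k=6 load=t6/7c comp=t5/8c wait=8 total=52
k=7 load=t7/8c comp=t6/4c wait=8 total=60
k=8 load=t8/4c comp=t7/6c wait=6 total=66
k=9 load=- comp=t8/6c wait=6 total=72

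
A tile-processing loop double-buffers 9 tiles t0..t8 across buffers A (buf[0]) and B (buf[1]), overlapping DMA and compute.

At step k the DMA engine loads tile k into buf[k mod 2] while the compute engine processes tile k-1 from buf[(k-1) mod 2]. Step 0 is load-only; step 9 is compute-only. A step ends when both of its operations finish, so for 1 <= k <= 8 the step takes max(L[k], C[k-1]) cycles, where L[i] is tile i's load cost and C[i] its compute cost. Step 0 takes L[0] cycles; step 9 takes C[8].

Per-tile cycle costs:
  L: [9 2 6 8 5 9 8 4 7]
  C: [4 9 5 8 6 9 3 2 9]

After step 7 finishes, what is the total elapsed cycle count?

end_cycle[7] = 60

step 0: L[0]=9 → dur=9, Σ=9 | A=load:t0 B=idle [load-only]
step 1: L[1]=2 C[0]=4 → dur=4, Σ=13 | A=compute:t0 B=load:t1 [compute-bound]
step 2: L[2]=6 C[1]=9 → dur=9, Σ=22 | A=load:t2 B=compute:t1 [compute-bound]
step 3: L[3]=8 C[2]=5 → dur=8, Σ=30 | A=compute:t2 B=load:t3 [load-bound]
step 4: L[4]=5 C[3]=8 → dur=8, Σ=38 | A=load:t4 B=compute:t3 [compute-bound]
step 5: L[5]=9 C[4]=6 → dur=9, Σ=47 | A=compute:t4 B=load:t5 [load-bound]
step 6: L[6]=8 C[5]=9 → dur=9, Σ=56 | A=load:t6 B=compute:t5 [compute-bound]
step 7: L[7]=4 C[6]=3 → dur=4, Σ=60 | A=compute:t6 B=load:t7 [load-bound]
step 8: L[8]=7 C[7]=2 → dur=7, Σ=67 | A=load:t8 B=compute:t7 [load-bound]
step 9: C[8]=9 → dur=9, Σ=76 | A=compute:t8 B=idle [compute-only]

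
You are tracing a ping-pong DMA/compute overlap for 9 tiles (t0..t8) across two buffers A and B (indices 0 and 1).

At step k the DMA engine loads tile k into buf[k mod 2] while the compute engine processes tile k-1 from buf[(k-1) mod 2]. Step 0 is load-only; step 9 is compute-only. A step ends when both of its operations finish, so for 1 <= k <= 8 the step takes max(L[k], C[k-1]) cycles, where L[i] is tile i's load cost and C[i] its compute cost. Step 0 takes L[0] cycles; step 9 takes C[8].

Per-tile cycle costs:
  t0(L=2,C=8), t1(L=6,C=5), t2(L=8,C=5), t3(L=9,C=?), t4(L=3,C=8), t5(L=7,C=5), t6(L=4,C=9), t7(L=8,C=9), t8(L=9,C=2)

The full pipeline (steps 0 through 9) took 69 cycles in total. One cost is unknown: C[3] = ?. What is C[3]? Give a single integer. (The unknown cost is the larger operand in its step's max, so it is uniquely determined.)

C[3] = 9

step 0 → dur = L[0]=2 = 2
step 1 → dur = max(L[1]=6, C[0]=8) = 8
step 2 → dur = max(L[2]=8, C[1]=5) = 8
step 3 → dur = max(L[3]=9, C[2]=5) = 9
step 4 → dur = max(L[4]=3, C[3]=?) = C[3]  (unknown; binding)
step 5 → dur = max(L[5]=7, C[4]=8) = 8
step 6 → dur = max(L[6]=4, C[5]=5) = 5
step 7 → dur = max(L[7]=8, C[6]=9) = 9
step 8 → dur = max(L[8]=9, C[7]=9) = 9
step 9 → dur = C[8]=2 = 2
sum of known step durations = 60
dur[4] = total - known = 69 - 60 = 9
C[3] is the binding max in step 4, so C[3] = dur[4] = 9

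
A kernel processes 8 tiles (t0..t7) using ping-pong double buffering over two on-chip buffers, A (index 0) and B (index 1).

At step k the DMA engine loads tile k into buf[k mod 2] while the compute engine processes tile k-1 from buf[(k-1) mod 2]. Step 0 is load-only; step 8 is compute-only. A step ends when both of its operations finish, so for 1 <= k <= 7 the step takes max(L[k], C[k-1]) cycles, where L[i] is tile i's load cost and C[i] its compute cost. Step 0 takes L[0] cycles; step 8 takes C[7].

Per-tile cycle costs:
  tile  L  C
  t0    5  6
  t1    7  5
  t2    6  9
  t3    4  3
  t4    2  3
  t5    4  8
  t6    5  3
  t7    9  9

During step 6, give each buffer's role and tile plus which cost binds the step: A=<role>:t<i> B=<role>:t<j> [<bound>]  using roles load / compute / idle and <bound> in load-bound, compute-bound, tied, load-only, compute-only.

step 0: L[0]=5 → dur=5, Σ=5 | A=load:t0 B=idle [load-only]
step 1: L[1]=7 C[0]=6 → dur=7, Σ=12 | A=compute:t0 B=load:t1 [load-bound]
step 2: L[2]=6 C[1]=5 → dur=6, Σ=18 | A=load:t2 B=compute:t1 [load-bound]
step 3: L[3]=4 C[2]=9 → dur=9, Σ=27 | A=compute:t2 B=load:t3 [compute-bound]
step 4: L[4]=2 C[3]=3 → dur=3, Σ=30 | A=load:t4 B=compute:t3 [compute-bound]
step 5: L[5]=4 C[4]=3 → dur=4, Σ=34 | A=compute:t4 B=load:t5 [load-bound]
step 6: L[6]=5 C[5]=8 → dur=8, Σ=42 | A=load:t6 B=compute:t5 [compute-bound]
step 7: L[7]=9 C[6]=3 → dur=9, Σ=51 | A=compute:t6 B=load:t7 [load-bound]
step 8: C[7]=9 → dur=9, Σ=60 | A=idle B=compute:t7 [compute-only]

step 6: A=load:t6 B=compute:t5 [compute-bound]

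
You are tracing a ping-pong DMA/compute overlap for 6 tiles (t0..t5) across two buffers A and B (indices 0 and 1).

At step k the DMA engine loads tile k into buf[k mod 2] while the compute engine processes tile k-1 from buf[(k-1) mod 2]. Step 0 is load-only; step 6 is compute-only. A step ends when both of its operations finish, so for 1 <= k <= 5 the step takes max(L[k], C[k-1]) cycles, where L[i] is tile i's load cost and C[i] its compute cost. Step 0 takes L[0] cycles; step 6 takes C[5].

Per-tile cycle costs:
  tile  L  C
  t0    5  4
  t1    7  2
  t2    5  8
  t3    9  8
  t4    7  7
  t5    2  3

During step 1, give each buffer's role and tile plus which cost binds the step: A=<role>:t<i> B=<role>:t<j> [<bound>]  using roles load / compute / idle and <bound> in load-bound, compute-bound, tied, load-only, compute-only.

step 0: L[0]=5 → dur=5, Σ=5 | A=load:t0 B=idle [load-only]
step 1: L[1]=7 C[0]=4 → dur=7, Σ=12 | A=compute:t0 B=load:t1 [load-bound]
step 2: L[2]=5 C[1]=2 → dur=5, Σ=17 | A=load:t2 B=compute:t1 [load-bound]
step 3: L[3]=9 C[2]=8 → dur=9, Σ=26 | A=compute:t2 B=load:t3 [load-bound]
step 4: L[4]=7 C[3]=8 → dur=8, Σ=34 | A=load:t4 B=compute:t3 [compute-bound]
step 5: L[5]=2 C[4]=7 → dur=7, Σ=41 | A=compute:t4 B=load:t5 [compute-bound]
step 6: C[5]=3 → dur=3, Σ=44 | A=idle B=compute:t5 [compute-only]

step 1: A=compute:t0 B=load:t1 [load-bound]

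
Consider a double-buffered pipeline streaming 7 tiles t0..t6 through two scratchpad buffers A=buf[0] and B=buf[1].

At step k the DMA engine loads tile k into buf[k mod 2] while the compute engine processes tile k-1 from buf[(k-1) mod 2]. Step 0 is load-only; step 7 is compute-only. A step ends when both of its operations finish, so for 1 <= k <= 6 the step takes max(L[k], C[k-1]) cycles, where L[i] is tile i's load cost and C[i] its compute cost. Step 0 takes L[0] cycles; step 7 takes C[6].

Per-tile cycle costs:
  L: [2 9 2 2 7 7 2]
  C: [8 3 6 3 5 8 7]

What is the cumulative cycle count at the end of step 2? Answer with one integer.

[0] DMA t0→A (2c) ∥ CU idle ⇒ 2c, clock 2
[1] DMA t1→B (9c) ∥ CU A:t0 (8c) ⇒ 9c, clock 11
[2] DMA t2→A (2c) ∥ CU B:t1 (3c) ⇒ 3c, clock 14
[3] DMA t3→B (2c) ∥ CU A:t2 (6c) ⇒ 6c, clock 20
[4] DMA t4→A (7c) ∥ CU B:t3 (3c) ⇒ 7c, clock 27
[5] DMA t5→B (7c) ∥ CU A:t4 (5c) ⇒ 7c, clock 34
[6] DMA t6→A (2c) ∥ CU B:t5 (8c) ⇒ 8c, clock 42
[7] DMA idle ∥ CU A:t6 (7c) ⇒ 7c, clock 49

end_cycle[2] = 14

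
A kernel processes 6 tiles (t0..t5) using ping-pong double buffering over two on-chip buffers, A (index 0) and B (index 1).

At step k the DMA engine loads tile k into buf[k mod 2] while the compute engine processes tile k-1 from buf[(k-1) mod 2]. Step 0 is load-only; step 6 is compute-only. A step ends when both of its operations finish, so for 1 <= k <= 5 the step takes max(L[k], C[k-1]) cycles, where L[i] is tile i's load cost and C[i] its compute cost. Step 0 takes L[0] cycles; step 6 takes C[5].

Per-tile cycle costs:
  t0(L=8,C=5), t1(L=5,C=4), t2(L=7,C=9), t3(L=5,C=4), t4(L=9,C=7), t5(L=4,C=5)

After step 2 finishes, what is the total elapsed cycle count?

end_cycle[2] = 20

k=0 load=t0/8c comp=- wait=8 total=8
k=1 load=t1/5c comp=t0/5c wait=5 total=13
k=2 load=t2/7c comp=t1/4c wait=7 total=20
k=3 load=t3/5c comp=t2/9c wait=9 total=29
k=4 load=t4/9c comp=t3/4c wait=9 total=38
k=5 load=t5/4c comp=t4/7c wait=7 total=45
k=6 load=- comp=t5/5c wait=5 total=50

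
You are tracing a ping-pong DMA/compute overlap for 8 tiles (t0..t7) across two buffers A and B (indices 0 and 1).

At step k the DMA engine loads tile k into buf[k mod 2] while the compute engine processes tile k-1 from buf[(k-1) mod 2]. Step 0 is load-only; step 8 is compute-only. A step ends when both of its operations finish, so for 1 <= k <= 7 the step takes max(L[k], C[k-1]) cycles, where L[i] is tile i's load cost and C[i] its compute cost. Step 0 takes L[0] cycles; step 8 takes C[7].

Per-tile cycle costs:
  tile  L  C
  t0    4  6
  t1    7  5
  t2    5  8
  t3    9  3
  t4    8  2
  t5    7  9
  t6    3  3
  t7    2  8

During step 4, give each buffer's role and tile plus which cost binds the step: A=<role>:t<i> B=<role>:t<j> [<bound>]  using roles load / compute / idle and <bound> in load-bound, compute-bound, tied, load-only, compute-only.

step 4: A=load:t4 B=compute:t3 [load-bound]

step 0: L[0]=4 → dur=4, Σ=4 | A=load:t0 B=idle [load-only]
step 1: L[1]=7 C[0]=6 → dur=7, Σ=11 | A=compute:t0 B=load:t1 [load-bound]
step 2: L[2]=5 C[1]=5 → dur=5, Σ=16 | A=load:t2 B=compute:t1 [tied]
step 3: L[3]=9 C[2]=8 → dur=9, Σ=25 | A=compute:t2 B=load:t3 [load-bound]
step 4: L[4]=8 C[3]=3 → dur=8, Σ=33 | A=load:t4 B=compute:t3 [load-bound]
step 5: L[5]=7 C[4]=2 → dur=7, Σ=40 | A=compute:t4 B=load:t5 [load-bound]
step 6: L[6]=3 C[5]=9 → dur=9, Σ=49 | A=load:t6 B=compute:t5 [compute-bound]
step 7: L[7]=2 C[6]=3 → dur=3, Σ=52 | A=compute:t6 B=load:t7 [compute-bound]
step 8: C[7]=8 → dur=8, Σ=60 | A=idle B=compute:t7 [compute-only]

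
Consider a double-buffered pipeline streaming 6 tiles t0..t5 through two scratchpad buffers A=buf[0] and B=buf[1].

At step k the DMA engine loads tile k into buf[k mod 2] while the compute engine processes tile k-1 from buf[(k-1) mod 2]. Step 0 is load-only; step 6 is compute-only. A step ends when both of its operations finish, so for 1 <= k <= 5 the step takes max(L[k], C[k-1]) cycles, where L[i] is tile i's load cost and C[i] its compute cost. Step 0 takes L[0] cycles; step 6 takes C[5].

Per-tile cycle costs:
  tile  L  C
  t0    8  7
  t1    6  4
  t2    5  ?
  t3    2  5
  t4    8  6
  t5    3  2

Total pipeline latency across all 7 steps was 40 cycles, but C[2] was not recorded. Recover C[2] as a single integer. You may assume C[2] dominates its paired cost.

step 0 | dur = L[0]=8 = 8
step 1 | dur = max(L[1]=6, C[0]=7) = 7
step 2 | dur = max(L[2]=5, C[1]=4) = 5
step 3 | dur = max(L[3]=2, C[2]=?) = C[2]  (unknown; binding)
step 4 | dur = max(L[4]=8, C[3]=5) = 8
step 5 | dur = max(L[5]=3, C[4]=6) = 6
step 6 | dur = C[5]=2 = 2
sum of known step durations = 36
dur[3] = total - known = 40 - 36 = 4
C[2] is the binding max in step 3, so C[2] = dur[3] = 4

C[2] = 4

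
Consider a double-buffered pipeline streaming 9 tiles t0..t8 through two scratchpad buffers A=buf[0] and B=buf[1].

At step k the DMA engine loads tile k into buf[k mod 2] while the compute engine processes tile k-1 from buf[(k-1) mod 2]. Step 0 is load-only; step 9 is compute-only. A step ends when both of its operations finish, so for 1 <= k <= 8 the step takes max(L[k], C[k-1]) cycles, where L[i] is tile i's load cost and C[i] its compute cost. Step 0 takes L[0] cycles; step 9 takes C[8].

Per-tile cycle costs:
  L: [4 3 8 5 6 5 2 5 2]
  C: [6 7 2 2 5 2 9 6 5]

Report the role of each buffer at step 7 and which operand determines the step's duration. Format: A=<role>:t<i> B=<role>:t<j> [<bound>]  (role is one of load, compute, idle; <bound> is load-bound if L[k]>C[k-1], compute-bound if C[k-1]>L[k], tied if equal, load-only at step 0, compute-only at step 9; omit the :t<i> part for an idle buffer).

k=0 load=t0/4c comp=- wait=4 total=4
k=1 load=t1/3c comp=t0/6c wait=6 total=10
k=2 load=t2/8c comp=t1/7c wait=8 total=18
k=3 load=t3/5c comp=t2/2c wait=5 total=23
k=4 load=t4/6c comp=t3/2c wait=6 total=29
k=5 load=t5/5c comp=t4/5c wait=5 total=34
k=6 load=t6/2c comp=t5/2c wait=2 total=36
k=7 load=t7/5c comp=t6/9c wait=9 total=45
k=8 load=t8/2c comp=t7/6c wait=6 total=51
k=9 load=- comp=t8/5c wait=5 total=56

step 7: A=compute:t6 B=load:t7 [compute-bound]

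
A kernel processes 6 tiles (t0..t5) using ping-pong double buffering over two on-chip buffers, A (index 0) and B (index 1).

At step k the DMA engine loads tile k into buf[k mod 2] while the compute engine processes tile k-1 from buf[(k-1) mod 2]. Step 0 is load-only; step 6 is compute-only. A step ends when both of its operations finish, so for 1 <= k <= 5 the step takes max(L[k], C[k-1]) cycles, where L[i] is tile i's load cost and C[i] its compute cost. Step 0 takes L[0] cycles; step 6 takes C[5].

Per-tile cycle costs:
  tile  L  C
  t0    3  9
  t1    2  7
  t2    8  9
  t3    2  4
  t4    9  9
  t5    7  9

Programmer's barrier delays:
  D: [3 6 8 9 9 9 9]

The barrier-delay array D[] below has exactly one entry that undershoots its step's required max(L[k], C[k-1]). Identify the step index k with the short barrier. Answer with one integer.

[0] required=L[0]=3=3 vs D=3 ok
[1] required=max(L[1]=2,C[0]=9)=9 vs D=6 SHORT
[2] required=max(L[2]=8,C[1]=7)=8 vs D=8 ok
[3] required=max(L[3]=2,C[2]=9)=9 vs D=9 ok
[4] required=max(L[4]=9,C[3]=4)=9 vs D=9 ok
[5] required=max(L[5]=7,C[4]=9)=9 vs D=9 ok
[6] required=C[5]=9=9 vs D=9 ok

hazard at step 1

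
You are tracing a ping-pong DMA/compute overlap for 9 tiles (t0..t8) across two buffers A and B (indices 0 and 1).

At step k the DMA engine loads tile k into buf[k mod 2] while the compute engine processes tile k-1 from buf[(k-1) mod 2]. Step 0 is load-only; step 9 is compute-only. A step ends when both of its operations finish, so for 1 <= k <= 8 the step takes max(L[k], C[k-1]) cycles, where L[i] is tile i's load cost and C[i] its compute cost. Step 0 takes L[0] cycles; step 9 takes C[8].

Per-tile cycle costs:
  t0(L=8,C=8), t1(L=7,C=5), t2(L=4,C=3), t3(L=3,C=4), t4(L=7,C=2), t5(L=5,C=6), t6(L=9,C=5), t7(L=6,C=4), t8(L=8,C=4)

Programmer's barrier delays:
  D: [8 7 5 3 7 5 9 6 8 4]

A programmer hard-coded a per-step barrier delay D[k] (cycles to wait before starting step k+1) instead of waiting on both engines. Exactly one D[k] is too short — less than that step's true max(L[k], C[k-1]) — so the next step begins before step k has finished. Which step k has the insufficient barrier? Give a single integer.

hazard at step 1

step 0: need L[0]=8 = 8; D[0]=8 ok
step 1: need max(L[1]=7,C[0]=8) = 8; D[1]=7 SHORT
step 2: need max(L[2]=4,C[1]=5) = 5; D[2]=5 ok
step 3: need max(L[3]=3,C[2]=3) = 3; D[3]=3 ok
step 4: need max(L[4]=7,C[3]=4) = 7; D[4]=7 ok
step 5: need max(L[5]=5,C[4]=2) = 5; D[5]=5 ok
step 6: need max(L[6]=9,C[5]=6) = 9; D[6]=9 ok
step 7: need max(L[7]=6,C[6]=5) = 6; D[7]=6 ok
step 8: need max(L[8]=8,C[7]=4) = 8; D[8]=8 ok
step 9: need C[8]=4 = 4; D[9]=4 ok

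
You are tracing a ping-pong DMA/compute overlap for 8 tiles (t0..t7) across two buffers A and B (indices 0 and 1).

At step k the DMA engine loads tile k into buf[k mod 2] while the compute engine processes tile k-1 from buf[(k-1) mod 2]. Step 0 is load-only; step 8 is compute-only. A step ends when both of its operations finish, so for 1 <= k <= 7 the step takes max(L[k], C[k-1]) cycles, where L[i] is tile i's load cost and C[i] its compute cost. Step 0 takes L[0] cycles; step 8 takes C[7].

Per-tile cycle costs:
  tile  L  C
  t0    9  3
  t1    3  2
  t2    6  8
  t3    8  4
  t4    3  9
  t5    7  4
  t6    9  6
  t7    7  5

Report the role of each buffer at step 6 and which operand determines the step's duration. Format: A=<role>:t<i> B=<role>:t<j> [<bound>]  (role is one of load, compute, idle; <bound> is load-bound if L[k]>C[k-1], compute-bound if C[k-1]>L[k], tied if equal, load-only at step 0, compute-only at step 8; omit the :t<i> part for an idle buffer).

k=0 load=t0/9c comp=- wait=9 total=9
k=1 load=t1/3c comp=t0/3c wait=3 total=12
k=2 load=t2/6c comp=t1/2c wait=6 total=18
k=3 load=t3/8c comp=t2/8c wait=8 total=26
k=4 load=t4/3c comp=t3/4c wait=4 total=30
k=5 load=t5/7c comp=t4/9c wait=9 total=39
k=6 load=t6/9c comp=t5/4c wait=9 total=48
k=7 load=t7/7c comp=t6/6c wait=7 total=55
k=8 load=- comp=t7/5c wait=5 total=60

step 6: A=load:t6 B=compute:t5 [load-bound]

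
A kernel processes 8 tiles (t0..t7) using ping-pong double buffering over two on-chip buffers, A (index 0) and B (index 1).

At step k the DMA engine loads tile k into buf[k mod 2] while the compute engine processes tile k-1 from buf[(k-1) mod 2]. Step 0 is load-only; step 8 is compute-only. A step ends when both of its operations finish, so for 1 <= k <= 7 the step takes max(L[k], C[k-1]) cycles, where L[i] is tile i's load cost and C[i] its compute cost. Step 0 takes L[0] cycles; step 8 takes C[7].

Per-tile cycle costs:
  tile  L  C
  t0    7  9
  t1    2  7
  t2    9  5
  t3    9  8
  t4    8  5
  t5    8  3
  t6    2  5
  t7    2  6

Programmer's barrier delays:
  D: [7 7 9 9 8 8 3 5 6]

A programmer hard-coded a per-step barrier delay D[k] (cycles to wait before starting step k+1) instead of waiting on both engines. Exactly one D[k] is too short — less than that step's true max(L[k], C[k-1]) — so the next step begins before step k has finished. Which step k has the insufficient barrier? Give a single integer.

hazard at step 1

k=0 barrier L[0]=7→7c, D[0]=7 ok
k=1 barrier max(L[1]=2,C[0]=9)→9c, D[1]=7 SHORT
k=2 barrier max(L[2]=9,C[1]=7)→9c, D[2]=9 ok
k=3 barrier max(L[3]=9,C[2]=5)→9c, D[3]=9 ok
k=4 barrier max(L[4]=8,C[3]=8)→8c, D[4]=8 ok
k=5 barrier max(L[5]=8,C[4]=5)→8c, D[5]=8 ok
k=6 barrier max(L[6]=2,C[5]=3)→3c, D[6]=3 ok
k=7 barrier max(L[7]=2,C[6]=5)→5c, D[7]=5 ok
k=8 barrier C[7]=6→6c, D[8]=6 ok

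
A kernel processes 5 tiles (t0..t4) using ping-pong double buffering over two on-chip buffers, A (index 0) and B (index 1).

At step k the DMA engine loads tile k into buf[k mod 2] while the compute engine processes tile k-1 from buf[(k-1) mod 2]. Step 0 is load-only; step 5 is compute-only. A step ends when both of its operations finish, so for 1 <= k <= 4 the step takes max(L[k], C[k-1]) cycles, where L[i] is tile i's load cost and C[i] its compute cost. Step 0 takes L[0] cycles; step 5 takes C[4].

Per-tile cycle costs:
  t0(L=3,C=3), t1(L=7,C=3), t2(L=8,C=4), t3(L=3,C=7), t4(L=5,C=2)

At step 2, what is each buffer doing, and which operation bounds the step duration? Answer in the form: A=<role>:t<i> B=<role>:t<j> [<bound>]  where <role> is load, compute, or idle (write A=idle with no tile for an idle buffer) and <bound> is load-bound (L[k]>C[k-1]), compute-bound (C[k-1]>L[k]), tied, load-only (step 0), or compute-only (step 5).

step 2: A=load:t2 B=compute:t1 [load-bound]

  0. 3=3c; end=3; A:t0 B:-
  1. max(7,3)=7c; end=10; A:t0 B:t1
  2. max(8,3)=8c; end=18; A:t2 B:t1
  3. max(3,4)=4c; end=22; A:t2 B:t3
  4. max(5,7)=7c; end=29; A:t4 B:t3
  5. 2=2c; end=31; A:t4 B:t3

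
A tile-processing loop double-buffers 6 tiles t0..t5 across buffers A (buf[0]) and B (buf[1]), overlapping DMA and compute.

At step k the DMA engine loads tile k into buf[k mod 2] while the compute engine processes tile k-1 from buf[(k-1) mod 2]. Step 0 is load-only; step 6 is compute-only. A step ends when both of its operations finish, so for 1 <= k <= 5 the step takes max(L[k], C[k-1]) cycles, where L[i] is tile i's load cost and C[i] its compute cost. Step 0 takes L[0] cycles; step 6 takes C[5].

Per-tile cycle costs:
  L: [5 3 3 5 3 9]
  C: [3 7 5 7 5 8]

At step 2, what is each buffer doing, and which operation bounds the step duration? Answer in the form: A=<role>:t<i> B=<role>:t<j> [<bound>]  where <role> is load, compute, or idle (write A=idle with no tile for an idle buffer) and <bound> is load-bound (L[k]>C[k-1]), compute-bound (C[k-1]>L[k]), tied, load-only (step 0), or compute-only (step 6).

step 2: A=load:t2 B=compute:t1 [compute-bound]

step 0: L[0]=5 → dur=5, Σ=5 | A=load:t0 B=idle [load-only]
step 1: L[1]=3 C[0]=3 → dur=3, Σ=8 | A=compute:t0 B=load:t1 [tied]
step 2: L[2]=3 C[1]=7 → dur=7, Σ=15 | A=load:t2 B=compute:t1 [compute-bound]
step 3: L[3]=5 C[2]=5 → dur=5, Σ=20 | A=compute:t2 B=load:t3 [tied]
step 4: L[4]=3 C[3]=7 → dur=7, Σ=27 | A=load:t4 B=compute:t3 [compute-bound]
step 5: L[5]=9 C[4]=5 → dur=9, Σ=36 | A=compute:t4 B=load:t5 [load-bound]
step 6: C[5]=8 → dur=8, Σ=44 | A=idle B=compute:t5 [compute-only]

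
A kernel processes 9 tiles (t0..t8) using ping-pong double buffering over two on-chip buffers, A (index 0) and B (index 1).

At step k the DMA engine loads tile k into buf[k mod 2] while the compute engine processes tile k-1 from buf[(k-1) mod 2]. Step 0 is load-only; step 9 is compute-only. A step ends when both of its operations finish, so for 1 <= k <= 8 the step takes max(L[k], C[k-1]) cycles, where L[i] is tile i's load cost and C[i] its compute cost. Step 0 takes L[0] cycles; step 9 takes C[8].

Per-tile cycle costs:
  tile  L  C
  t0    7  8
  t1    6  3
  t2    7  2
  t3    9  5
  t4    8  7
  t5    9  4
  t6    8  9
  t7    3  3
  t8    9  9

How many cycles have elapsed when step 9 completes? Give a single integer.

[0] DMA t0→A (7c) ∥ CU idle ⇒ 7c, clock 7
[1] DMA t1→B (6c) ∥ CU A:t0 (8c) ⇒ 8c, clock 15
[2] DMA t2→A (7c) ∥ CU B:t1 (3c) ⇒ 7c, clock 22
[3] DMA t3→B (9c) ∥ CU A:t2 (2c) ⇒ 9c, clock 31
[4] DMA t4→A (8c) ∥ CU B:t3 (5c) ⇒ 8c, clock 39
[5] DMA t5→B (9c) ∥ CU A:t4 (7c) ⇒ 9c, clock 48
[6] DMA t6→A (8c) ∥ CU B:t5 (4c) ⇒ 8c, clock 56
[7] DMA t7→B (3c) ∥ CU A:t6 (9c) ⇒ 9c, clock 65
[8] DMA t8→A (9c) ∥ CU B:t7 (3c) ⇒ 9c, clock 74
[9] DMA idle ∥ CU A:t8 (9c) ⇒ 9c, clock 83

end_cycle[9] = 83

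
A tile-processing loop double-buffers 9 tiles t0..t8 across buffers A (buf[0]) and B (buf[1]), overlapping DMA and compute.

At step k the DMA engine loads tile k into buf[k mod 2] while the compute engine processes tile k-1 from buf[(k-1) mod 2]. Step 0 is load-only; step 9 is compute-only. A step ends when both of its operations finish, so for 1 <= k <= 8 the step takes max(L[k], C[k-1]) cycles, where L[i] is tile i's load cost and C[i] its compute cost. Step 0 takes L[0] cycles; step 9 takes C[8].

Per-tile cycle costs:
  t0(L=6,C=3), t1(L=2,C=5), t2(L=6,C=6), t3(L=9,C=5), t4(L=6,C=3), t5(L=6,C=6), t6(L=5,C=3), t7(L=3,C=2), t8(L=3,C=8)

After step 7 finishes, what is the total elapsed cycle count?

  0. 6=6c; end=6; A:t0 B:-
  1. max(2,3)=3c; end=9; A:t0 B:t1
  2. max(6,5)=6c; end=15; A:t2 B:t1
  3. max(9,6)=9c; end=24; A:t2 B:t3
  4. max(6,5)=6c; end=30; A:t4 B:t3
  5. max(6,3)=6c; end=36; A:t4 B:t5
  6. max(5,6)=6c; end=42; A:t6 B:t5
  7. max(3,3)=3c; end=45; A:t6 B:t7
  8. max(3,2)=3c; end=48; A:t8 B:t7
  9. 8=8c; end=56; A:t8 B:t7

end_cycle[7] = 45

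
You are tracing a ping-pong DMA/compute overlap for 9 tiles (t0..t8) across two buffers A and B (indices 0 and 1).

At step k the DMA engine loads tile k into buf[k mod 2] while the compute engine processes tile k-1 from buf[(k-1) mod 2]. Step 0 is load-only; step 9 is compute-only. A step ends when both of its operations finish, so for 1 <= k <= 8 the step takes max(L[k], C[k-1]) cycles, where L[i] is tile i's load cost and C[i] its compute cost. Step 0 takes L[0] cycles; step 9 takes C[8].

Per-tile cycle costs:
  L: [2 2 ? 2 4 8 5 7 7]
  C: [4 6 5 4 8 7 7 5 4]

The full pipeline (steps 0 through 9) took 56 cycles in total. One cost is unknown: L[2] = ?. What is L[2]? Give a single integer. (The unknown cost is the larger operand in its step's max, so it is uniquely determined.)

step 0: dur = L[0]=2 = 2
step 1: dur = max(L[1]=2, C[0]=4) = 4
step 2: dur = max(L[2]=?, C[1]=6) = L[2]  (unknown; binding)
step 3: dur = max(L[3]=2, C[2]=5) = 5
step 4: dur = max(L[4]=4, C[3]=4) = 4
step 5: dur = max(L[5]=8, C[4]=8) = 8
step 6: dur = max(L[6]=5, C[5]=7) = 7
step 7: dur = max(L[7]=7, C[6]=7) = 7
step 8: dur = max(L[8]=7, C[7]=5) = 7
step 9: dur = C[8]=4 = 4
sum of known step durations = 48
dur[2] = total - known = 56 - 48 = 8
L[2] is the binding max in step 2, so L[2] = dur[2] = 8

L[2] = 8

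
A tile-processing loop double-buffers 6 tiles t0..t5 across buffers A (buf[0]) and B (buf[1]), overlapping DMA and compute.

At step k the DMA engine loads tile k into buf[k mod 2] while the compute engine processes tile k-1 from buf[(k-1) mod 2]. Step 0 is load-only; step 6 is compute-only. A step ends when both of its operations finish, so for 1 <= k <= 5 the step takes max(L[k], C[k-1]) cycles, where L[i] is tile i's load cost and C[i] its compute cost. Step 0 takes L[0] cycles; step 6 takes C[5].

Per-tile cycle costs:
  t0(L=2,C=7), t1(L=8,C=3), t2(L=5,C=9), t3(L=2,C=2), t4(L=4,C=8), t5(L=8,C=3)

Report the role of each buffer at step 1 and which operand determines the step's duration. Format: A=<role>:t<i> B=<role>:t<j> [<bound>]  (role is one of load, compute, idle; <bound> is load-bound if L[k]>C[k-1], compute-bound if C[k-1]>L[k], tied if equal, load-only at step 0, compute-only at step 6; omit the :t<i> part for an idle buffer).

[0] DMA t0→A (2c) ∥ CU idle ⇒ 2c, clock 2
[1] DMA t1→B (8c) ∥ CU A:t0 (7c) ⇒ 8c, clock 10
[2] DMA t2→A (5c) ∥ CU B:t1 (3c) ⇒ 5c, clock 15
[3] DMA t3→B (2c) ∥ CU A:t2 (9c) ⇒ 9c, clock 24
[4] DMA t4→A (4c) ∥ CU B:t3 (2c) ⇒ 4c, clock 28
[5] DMA t5→B (8c) ∥ CU A:t4 (8c) ⇒ 8c, clock 36
[6] DMA idle ∥ CU B:t5 (3c) ⇒ 3c, clock 39

step 1: A=compute:t0 B=load:t1 [load-bound]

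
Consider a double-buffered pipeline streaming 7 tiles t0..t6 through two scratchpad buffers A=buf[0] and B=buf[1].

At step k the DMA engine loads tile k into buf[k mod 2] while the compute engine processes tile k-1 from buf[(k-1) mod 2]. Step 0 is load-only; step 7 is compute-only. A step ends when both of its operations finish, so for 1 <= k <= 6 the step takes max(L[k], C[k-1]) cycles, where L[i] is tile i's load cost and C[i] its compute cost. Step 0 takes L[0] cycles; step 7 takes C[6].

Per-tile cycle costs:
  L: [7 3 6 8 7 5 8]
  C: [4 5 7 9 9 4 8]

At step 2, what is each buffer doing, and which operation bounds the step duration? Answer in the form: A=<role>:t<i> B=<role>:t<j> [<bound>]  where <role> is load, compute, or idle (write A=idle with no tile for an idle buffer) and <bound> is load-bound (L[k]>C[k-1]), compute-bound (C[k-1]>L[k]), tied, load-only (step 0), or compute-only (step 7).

k=0 load=t0/7c comp=- wait=7 total=7
k=1 load=t1/3c comp=t0/4c wait=4 total=11
k=2 load=t2/6c comp=t1/5c wait=6 total=17
k=3 load=t3/8c comp=t2/7c wait=8 total=25
k=4 load=t4/7c comp=t3/9c wait=9 total=34
k=5 load=t5/5c comp=t4/9c wait=9 total=43
k=6 load=t6/8c comp=t5/4c wait=8 total=51
k=7 load=- comp=t6/8c wait=8 total=59

step 2: A=load:t2 B=compute:t1 [load-bound]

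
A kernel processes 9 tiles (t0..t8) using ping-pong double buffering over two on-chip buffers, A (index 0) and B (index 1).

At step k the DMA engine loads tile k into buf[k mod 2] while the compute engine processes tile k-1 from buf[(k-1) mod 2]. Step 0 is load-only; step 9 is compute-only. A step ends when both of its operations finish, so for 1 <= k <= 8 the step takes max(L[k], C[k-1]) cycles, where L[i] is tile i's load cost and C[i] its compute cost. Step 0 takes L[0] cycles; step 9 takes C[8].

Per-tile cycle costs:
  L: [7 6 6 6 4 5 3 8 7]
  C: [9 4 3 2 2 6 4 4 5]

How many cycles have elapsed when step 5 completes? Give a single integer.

end_cycle[5] = 37

  0. 7=7c; end=7; A:t0 B:-
  1. max(6,9)=9c; end=16; A:t0 B:t1
  2. max(6,4)=6c; end=22; A:t2 B:t1
  3. max(6,3)=6c; end=28; A:t2 B:t3
  4. max(4,2)=4c; end=32; A:t4 B:t3
  5. max(5,2)=5c; end=37; A:t4 B:t5
  6. max(3,6)=6c; end=43; A:t6 B:t5
  7. max(8,4)=8c; end=51; A:t6 B:t7
  8. max(7,4)=7c; end=58; A:t8 B:t7
  9. 5=5c; end=63; A:t8 B:t7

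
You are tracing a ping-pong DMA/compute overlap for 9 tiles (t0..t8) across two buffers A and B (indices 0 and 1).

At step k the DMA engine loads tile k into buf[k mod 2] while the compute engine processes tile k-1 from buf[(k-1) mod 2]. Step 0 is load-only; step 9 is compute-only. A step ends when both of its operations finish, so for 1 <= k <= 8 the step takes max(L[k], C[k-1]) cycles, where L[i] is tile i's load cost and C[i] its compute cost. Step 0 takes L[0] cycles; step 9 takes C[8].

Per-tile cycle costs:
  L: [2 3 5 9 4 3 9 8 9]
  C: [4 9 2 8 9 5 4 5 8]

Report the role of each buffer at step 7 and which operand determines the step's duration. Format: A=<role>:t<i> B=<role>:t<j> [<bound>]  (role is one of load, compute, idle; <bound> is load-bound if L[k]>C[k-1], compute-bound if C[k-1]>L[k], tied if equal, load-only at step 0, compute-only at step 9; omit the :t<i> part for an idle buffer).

step 7: A=compute:t6 B=load:t7 [load-bound]

  0. 2=2c; end=2; A:t0 B:-
  1. max(3,4)=4c; end=6; A:t0 B:t1
  2. max(5,9)=9c; end=15; A:t2 B:t1
  3. max(9,2)=9c; end=24; A:t2 B:t3
  4. max(4,8)=8c; end=32; A:t4 B:t3
  5. max(3,9)=9c; end=41; A:t4 B:t5
  6. max(9,5)=9c; end=50; A:t6 B:t5
  7. max(8,4)=8c; end=58; A:t6 B:t7
  8. max(9,5)=9c; end=67; A:t8 B:t7
  9. 8=8c; end=75; A:t8 B:t7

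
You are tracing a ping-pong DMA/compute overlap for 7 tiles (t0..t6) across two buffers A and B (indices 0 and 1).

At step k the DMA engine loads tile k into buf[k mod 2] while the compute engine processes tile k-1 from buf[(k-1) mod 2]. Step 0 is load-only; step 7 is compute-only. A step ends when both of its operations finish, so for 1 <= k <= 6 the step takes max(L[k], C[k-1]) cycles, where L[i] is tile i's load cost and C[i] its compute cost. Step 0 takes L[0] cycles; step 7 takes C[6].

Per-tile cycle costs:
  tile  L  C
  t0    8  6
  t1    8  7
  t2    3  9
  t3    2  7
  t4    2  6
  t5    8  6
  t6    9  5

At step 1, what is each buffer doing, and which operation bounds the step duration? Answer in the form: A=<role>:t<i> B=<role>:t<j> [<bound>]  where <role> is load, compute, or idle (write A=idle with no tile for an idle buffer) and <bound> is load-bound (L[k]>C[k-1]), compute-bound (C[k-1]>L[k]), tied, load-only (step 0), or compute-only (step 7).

[0] DMA t0→A (8c) ∥ CU idle ⇒ 8c, clock 8
[1] DMA t1→B (8c) ∥ CU A:t0 (6c) ⇒ 8c, clock 16
[2] DMA t2→A (3c) ∥ CU B:t1 (7c) ⇒ 7c, clock 23
[3] DMA t3→B (2c) ∥ CU A:t2 (9c) ⇒ 9c, clock 32
[4] DMA t4→A (2c) ∥ CU B:t3 (7c) ⇒ 7c, clock 39
[5] DMA t5→B (8c) ∥ CU A:t4 (6c) ⇒ 8c, clock 47
[6] DMA t6→A (9c) ∥ CU B:t5 (6c) ⇒ 9c, clock 56
[7] DMA idle ∥ CU A:t6 (5c) ⇒ 5c, clock 61

step 1: A=compute:t0 B=load:t1 [load-bound]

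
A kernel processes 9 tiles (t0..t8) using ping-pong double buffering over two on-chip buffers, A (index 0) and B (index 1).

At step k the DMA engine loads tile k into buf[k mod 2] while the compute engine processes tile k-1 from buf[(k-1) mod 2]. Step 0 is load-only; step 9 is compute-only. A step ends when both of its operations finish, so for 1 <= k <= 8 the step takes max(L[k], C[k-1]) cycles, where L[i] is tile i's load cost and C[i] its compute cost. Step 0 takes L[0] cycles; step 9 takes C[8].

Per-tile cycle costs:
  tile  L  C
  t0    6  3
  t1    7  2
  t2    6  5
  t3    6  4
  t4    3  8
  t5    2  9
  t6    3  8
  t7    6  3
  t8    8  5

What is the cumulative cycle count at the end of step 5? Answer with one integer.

step 0: L[0]=6 → dur=6, Σ=6 | A=load:t0 B=idle [load-only]
step 1: L[1]=7 C[0]=3 → dur=7, Σ=13 | A=compute:t0 B=load:t1 [load-bound]
step 2: L[2]=6 C[1]=2 → dur=6, Σ=19 | A=load:t2 B=compute:t1 [load-bound]
step 3: L[3]=6 C[2]=5 → dur=6, Σ=25 | A=compute:t2 B=load:t3 [load-bound]
step 4: L[4]=3 C[3]=4 → dur=4, Σ=29 | A=load:t4 B=compute:t3 [compute-bound]
step 5: L[5]=2 C[4]=8 → dur=8, Σ=37 | A=compute:t4 B=load:t5 [compute-bound]
step 6: L[6]=3 C[5]=9 → dur=9, Σ=46 | A=load:t6 B=compute:t5 [compute-bound]
step 7: L[7]=6 C[6]=8 → dur=8, Σ=54 | A=compute:t6 B=load:t7 [compute-bound]
step 8: L[8]=8 C[7]=3 → dur=8, Σ=62 | A=load:t8 B=compute:t7 [load-bound]
step 9: C[8]=5 → dur=5, Σ=67 | A=compute:t8 B=idle [compute-only]

end_cycle[5] = 37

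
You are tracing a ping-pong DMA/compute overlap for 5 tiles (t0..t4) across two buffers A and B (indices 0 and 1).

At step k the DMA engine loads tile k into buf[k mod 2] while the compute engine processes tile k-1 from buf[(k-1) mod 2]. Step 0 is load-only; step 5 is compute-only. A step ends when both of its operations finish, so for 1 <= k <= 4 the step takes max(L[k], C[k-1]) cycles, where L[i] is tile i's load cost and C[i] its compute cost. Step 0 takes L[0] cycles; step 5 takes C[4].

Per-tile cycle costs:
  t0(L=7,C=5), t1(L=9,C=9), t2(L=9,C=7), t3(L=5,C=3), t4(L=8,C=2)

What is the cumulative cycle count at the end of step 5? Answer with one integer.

end_cycle[5] = 42

[0] DMA t0→A (7c) ∥ CU idle ⇒ 7c, clock 7
[1] DMA t1→B (9c) ∥ CU A:t0 (5c) ⇒ 9c, clock 16
[2] DMA t2→A (9c) ∥ CU B:t1 (9c) ⇒ 9c, clock 25
[3] DMA t3→B (5c) ∥ CU A:t2 (7c) ⇒ 7c, clock 32
[4] DMA t4→A (8c) ∥ CU B:t3 (3c) ⇒ 8c, clock 40
[5] DMA idle ∥ CU A:t4 (2c) ⇒ 2c, clock 42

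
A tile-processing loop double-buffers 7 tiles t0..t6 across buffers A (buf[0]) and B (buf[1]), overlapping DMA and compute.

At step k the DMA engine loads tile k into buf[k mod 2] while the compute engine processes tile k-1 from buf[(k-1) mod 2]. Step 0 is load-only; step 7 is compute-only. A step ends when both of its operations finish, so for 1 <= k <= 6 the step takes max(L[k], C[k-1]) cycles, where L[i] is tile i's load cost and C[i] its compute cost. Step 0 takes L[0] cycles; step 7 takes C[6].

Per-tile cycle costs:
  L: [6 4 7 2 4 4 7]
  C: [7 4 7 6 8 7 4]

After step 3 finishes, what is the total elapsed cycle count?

end_cycle[3] = 27

k=0 load=t0/6c comp=- wait=6 total=6
k=1 load=t1/4c comp=t0/7c wait=7 total=13
k=2 load=t2/7c comp=t1/4c wait=7 total=20
k=3 load=t3/2c comp=t2/7c wait=7 total=27
k=4 load=t4/4c comp=t3/6c wait=6 total=33
k=5 load=t5/4c comp=t4/8c wait=8 total=41
k=6 load=t6/7c comp=t5/7c wait=7 total=48
k=7 load=- comp=t6/4c wait=4 total=52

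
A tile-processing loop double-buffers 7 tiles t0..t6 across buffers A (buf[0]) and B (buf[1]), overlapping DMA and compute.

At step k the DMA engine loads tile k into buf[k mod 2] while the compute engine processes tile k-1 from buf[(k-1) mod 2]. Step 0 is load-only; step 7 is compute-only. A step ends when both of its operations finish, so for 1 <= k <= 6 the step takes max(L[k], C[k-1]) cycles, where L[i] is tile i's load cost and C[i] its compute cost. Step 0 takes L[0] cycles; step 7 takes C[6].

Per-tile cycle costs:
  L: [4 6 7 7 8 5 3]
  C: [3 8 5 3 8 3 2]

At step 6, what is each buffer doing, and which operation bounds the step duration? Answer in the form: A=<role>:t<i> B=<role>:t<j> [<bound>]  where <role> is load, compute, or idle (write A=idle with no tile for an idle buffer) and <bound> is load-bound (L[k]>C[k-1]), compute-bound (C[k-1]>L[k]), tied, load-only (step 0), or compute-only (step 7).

step 6: A=load:t6 B=compute:t5 [tied]

[0] DMA t0→A (4c) ∥ CU idle ⇒ 4c, clock 4
[1] DMA t1→B (6c) ∥ CU A:t0 (3c) ⇒ 6c, clock 10
[2] DMA t2→A (7c) ∥ CU B:t1 (8c) ⇒ 8c, clock 18
[3] DMA t3→B (7c) ∥ CU A:t2 (5c) ⇒ 7c, clock 25
[4] DMA t4→A (8c) ∥ CU B:t3 (3c) ⇒ 8c, clock 33
[5] DMA t5→B (5c) ∥ CU A:t4 (8c) ⇒ 8c, clock 41
[6] DMA t6→A (3c) ∥ CU B:t5 (3c) ⇒ 3c, clock 44
[7] DMA idle ∥ CU A:t6 (2c) ⇒ 2c, clock 46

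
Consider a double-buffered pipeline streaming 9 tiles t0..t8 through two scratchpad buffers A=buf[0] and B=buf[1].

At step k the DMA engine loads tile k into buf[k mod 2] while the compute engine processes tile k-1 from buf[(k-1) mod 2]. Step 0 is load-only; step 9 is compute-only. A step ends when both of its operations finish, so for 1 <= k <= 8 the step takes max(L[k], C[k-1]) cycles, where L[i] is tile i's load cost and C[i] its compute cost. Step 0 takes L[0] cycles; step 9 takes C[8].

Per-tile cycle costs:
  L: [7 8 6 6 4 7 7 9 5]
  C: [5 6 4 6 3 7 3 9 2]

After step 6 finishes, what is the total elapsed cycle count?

end_cycle[6] = 47

step 0: L[0]=7 → dur=7, Σ=7 | A=load:t0 B=idle [load-only]
step 1: L[1]=8 C[0]=5 → dur=8, Σ=15 | A=compute:t0 B=load:t1 [load-bound]
step 2: L[2]=6 C[1]=6 → dur=6, Σ=21 | A=load:t2 B=compute:t1 [tied]
step 3: L[3]=6 C[2]=4 → dur=6, Σ=27 | A=compute:t2 B=load:t3 [load-bound]
step 4: L[4]=4 C[3]=6 → dur=6, Σ=33 | A=load:t4 B=compute:t3 [compute-bound]
step 5: L[5]=7 C[4]=3 → dur=7, Σ=40 | A=compute:t4 B=load:t5 [load-bound]
step 6: L[6]=7 C[5]=7 → dur=7, Σ=47 | A=load:t6 B=compute:t5 [tied]
step 7: L[7]=9 C[6]=3 → dur=9, Σ=56 | A=compute:t6 B=load:t7 [load-bound]
step 8: L[8]=5 C[7]=9 → dur=9, Σ=65 | A=load:t8 B=compute:t7 [compute-bound]
step 9: C[8]=2 → dur=2, Σ=67 | A=compute:t8 B=idle [compute-only]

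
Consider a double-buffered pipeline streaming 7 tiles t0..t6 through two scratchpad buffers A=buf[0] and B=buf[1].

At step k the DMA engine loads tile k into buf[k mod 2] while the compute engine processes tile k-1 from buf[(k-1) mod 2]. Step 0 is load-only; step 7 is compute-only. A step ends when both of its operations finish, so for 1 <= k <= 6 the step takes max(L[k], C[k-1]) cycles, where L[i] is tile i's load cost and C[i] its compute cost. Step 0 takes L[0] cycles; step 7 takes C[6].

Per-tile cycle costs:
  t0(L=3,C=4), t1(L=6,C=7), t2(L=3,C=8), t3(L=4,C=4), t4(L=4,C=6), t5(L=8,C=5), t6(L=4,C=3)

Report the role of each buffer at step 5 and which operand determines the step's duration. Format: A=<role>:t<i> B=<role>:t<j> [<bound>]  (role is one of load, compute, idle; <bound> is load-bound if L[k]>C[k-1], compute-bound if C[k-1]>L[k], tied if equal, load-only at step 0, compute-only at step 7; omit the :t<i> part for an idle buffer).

step 5: A=compute:t4 B=load:t5 [load-bound]

[0] DMA t0→A (3c) ∥ CU idle ⇒ 3c, clock 3
[1] DMA t1→B (6c) ∥ CU A:t0 (4c) ⇒ 6c, clock 9
[2] DMA t2→A (3c) ∥ CU B:t1 (7c) ⇒ 7c, clock 16
[3] DMA t3→B (4c) ∥ CU A:t2 (8c) ⇒ 8c, clock 24
[4] DMA t4→A (4c) ∥ CU B:t3 (4c) ⇒ 4c, clock 28
[5] DMA t5→B (8c) ∥ CU A:t4 (6c) ⇒ 8c, clock 36
[6] DMA t6→A (4c) ∥ CU B:t5 (5c) ⇒ 5c, clock 41
[7] DMA idle ∥ CU A:t6 (3c) ⇒ 3c, clock 44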